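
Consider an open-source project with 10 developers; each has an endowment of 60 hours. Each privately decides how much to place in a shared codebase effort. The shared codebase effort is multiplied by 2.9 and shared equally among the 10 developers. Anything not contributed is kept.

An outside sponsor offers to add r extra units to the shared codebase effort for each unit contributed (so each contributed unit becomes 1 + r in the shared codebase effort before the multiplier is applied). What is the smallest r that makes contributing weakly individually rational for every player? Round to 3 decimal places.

With matching at rate r, one contributed unit becomes (1 + r) in the shared codebase effort and returns 2.9 × (1 + r) / 10 to the contributor.
Setting this equal to 1: 1 + r = 10/2.9 = 3.4483.
So the minimum matching rate is r = 3.4483 − 1 = 2.448.

2.448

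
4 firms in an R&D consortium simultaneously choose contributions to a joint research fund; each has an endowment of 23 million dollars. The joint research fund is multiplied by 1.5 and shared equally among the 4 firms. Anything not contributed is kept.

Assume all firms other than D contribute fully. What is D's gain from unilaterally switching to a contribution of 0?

14.38 million dollars

Switching from a contribution of 23 to 0 lets D keep an extra 23 million dollars, but lowers the joint research fund by 23, which costs D their own share of that drop: 1.5/4 × 23 = 8.62.
Net gain = 23 − 8.62 = 14.38. The private return per contributed unit (0.3750) is below 1, so free-riding is indeed the best response regardless of what the others do.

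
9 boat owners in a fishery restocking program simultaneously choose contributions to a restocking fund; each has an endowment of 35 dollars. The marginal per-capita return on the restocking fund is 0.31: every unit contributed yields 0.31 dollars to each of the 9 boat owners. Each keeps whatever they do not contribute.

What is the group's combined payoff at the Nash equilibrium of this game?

The private return per contributed unit is 0.31 < 1, so contributing 0 is dominant for every player. At the Nash equilibrium everyone keeps their 35, and the group total is 9 × 35 = 315.

315.00 dollars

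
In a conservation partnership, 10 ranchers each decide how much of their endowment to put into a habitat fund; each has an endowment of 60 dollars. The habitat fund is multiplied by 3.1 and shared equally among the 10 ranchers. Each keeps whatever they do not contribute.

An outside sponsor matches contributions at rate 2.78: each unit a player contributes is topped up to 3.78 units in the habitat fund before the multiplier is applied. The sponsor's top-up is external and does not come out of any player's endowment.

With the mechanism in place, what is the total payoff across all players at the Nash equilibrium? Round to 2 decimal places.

The effective private return per unit is now 3.1 × 3.78 / 10 = 1.1718 > 1, so every player's dominant strategy flips to full contribution.
So the Nash equilibrium is full contribution by all 10; the group earns 3.1 × 3.78 × 600 = 7030.80.

7030.80 dollars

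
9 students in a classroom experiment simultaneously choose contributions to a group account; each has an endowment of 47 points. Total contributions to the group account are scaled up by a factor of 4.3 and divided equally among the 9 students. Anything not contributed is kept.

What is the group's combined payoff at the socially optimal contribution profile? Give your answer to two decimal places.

Each contributed unit returns 4.300 to the group as a whole (0.4778 to each of 9 players), which exceeds 1, so the social optimum is full contribution: group total = 4.300 × 423 = 1818.90.

1818.90 points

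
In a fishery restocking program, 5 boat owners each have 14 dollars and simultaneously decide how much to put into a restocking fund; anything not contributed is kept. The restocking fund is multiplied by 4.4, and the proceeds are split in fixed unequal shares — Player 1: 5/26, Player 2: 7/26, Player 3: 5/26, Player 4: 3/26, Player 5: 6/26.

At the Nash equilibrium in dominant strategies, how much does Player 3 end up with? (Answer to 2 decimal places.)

Each unit j contributes comes back to j as 4.4 × (j's share), so j prefers to contribute only if that share exceeds 1/4.4 = 0.2273; otherwise keeping the unit dominates.
Player 2 and Player 5 are above the threshold, contributing 14 each; the remaining 3 contribute 0. Total contributed: 28.
Player 3 keeps 14 and receives 4.4 × 28 × 5/26 = 23.69 from the restocking fund, for a payoff of 37.69.

37.69 dollars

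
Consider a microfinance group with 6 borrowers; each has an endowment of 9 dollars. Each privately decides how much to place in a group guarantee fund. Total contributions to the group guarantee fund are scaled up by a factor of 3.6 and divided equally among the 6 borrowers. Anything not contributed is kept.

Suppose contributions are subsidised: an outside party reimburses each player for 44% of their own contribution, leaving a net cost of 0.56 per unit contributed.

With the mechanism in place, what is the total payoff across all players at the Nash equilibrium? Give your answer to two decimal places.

218.16 dollars

Under the mechanism each unit contributed yields (3.6/6) / 0.56 = 1.0714 back to its contributor per unit of net cost, which exceeds 1, making full contribution the dominant choice for everyone.
So the Nash equilibrium is full contribution by all 6; the group earns 6 × (9 × 0.44 + 3.6 × 9) = 218.16.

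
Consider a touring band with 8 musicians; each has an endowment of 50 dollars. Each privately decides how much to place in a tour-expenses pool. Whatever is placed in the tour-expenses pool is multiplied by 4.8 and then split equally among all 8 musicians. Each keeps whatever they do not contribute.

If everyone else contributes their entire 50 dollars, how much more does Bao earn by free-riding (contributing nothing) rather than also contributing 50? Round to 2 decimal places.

20.00 dollars

Switching from a contribution of 50 to 0 lets Bao keep an extra 50 dollars, but lowers the tour-expenses pool by 50, which costs Bao their own share of that drop: 4.8/8 × 50 = 30.00.
Net gain = 50 − 30.00 = 20.00. The private return per contributed unit (0.6000) is below 1, so free-riding is indeed the best response regardless of what the others do.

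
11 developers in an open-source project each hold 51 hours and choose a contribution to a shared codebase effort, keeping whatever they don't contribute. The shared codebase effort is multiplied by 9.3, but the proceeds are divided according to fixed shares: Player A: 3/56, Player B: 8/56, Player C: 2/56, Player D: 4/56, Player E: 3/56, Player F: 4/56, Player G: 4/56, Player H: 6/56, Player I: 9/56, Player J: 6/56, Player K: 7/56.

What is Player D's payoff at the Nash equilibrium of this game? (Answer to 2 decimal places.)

152.64 hours

Each unit j contributes comes back to j as 9.3 × (j's share), so j prefers to contribute only if that share exceeds 1/9.3 = 0.1075; otherwise keeping the unit dominates.
Player B, Player I and Player K are above the threshold, contributing 51 each; the remaining 8 contribute 0. Total contributed: 153.
Player D keeps 51 and receives 9.3 × 153 × 4/56 = 101.64 from the shared codebase effort, for a payoff of 152.64.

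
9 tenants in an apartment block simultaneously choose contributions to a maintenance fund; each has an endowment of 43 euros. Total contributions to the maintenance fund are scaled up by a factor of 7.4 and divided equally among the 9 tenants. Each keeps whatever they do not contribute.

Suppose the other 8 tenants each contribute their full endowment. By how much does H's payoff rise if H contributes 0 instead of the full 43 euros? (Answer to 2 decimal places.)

Switching from a contribution of 43 to 0 lets H keep an extra 43 euros, but lowers the maintenance fund by 43, which costs H their own share of that drop: 7.4/9 × 43 = 35.36.
Net gain = 43 − 35.36 = 7.64. The private return per contributed unit (0.8222) is below 1, so free-riding is indeed the best response regardless of what the others do.

7.64 euros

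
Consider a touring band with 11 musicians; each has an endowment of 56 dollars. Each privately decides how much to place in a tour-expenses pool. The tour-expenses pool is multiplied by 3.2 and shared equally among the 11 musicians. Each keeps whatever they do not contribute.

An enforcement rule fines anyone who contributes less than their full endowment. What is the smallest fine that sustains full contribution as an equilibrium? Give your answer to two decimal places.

Given the others contribute fully, the best deviation is to contribute 0 (any partial contribution still incurs the fine and gives up units whose private return 0.2909 is below 1).
Deviating from 56 to 0 saves 56 dollars but forfeits the deviator's share of the drop in the tour-expenses pool: 3.2/11 × 56 = 16.29.
So the deviation gain is 56 − 16.29 = 39.71, and the fine must be at least 39.71 dollars to wipe it out.

39.71 dollars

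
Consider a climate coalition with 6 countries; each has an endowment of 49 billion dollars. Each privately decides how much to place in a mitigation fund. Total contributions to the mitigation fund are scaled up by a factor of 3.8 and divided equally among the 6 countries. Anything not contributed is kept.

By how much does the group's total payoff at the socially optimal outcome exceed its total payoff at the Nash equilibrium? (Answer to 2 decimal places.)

823.20 billion dollars

Each contributed unit returns 3.8/6 = 0.6333 to its contributor — below 1 — so contributing 0 is dominant for every player. At the Nash equilibrium everyone keeps their 49, and the group total is 6 × 49 = 294.
Each contributed unit returns 3.800 to the group as a whole (0.6333 to each of 6 players), which exceeds 1, so the social optimum is full contribution: group total = 3.800 × 294 = 1117.20.
Efficiency loss = 1117.20 − 294 = 823.20.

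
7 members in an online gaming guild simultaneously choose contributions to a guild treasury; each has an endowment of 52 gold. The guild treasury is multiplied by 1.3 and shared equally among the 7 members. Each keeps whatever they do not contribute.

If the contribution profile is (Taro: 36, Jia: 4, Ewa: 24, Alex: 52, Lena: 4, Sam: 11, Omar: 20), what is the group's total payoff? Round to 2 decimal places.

409.30 gold

Total contributed: 36 + 4 + 24 + 52 + 4 + 11 + 20 = 151; total kept: 7 × 52 − 151 = 213.
The guild treasury pays out 1.3 × 151 = 196.30 in aggregate.
Group total = 213 + 196.30 = 409.30.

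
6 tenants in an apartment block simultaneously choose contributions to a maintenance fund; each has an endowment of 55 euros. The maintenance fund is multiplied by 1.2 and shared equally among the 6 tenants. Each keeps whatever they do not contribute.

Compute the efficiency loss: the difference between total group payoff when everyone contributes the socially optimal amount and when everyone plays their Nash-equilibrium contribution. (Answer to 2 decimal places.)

66.00 euros

Each contributed unit returns 1.2/6 = 0.2000 to its contributor — below 1 — so contributing 0 is dominant for every player. At the Nash equilibrium everyone keeps their 55, and the group total is 6 × 55 = 330.
Each contributed unit returns 1.200 to the group as a whole (0.2000 to each of 6 players), which exceeds 1, so the social optimum is full contribution: group total = 1.200 × 330 = 396.00.
Efficiency loss = 396.00 − 330 = 66.00.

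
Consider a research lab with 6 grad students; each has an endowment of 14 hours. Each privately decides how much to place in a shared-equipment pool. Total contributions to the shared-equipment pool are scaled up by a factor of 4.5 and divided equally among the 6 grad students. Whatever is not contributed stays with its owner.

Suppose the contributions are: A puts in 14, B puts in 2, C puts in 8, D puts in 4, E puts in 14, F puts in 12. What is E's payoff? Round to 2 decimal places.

Total contributed: 14 + 2 + 8 + 4 + 14 + 12 = 54.
Each receives 4.5 × 54 / 6 = 40.50 from the shared-equipment pool.
E keeps 14 − 14 = 0, so E's payoff is 0 + 40.50 = 40.50.

40.50 hours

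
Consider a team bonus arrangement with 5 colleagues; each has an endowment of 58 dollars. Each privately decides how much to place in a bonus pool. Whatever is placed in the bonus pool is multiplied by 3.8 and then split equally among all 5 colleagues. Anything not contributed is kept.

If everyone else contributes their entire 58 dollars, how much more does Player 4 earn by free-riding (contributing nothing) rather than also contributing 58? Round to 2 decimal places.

Switching from a contribution of 58 to 0 lets Player 4 keep an extra 58 dollars, but lowers the bonus pool by 58, which costs Player 4 their own share of that drop: 3.8/5 × 58 = 44.08.
Net gain = 58 − 44.08 = 13.92. The private return per contributed unit (0.7600) is below 1, so free-riding is indeed the best response regardless of what the others do.

13.92 dollars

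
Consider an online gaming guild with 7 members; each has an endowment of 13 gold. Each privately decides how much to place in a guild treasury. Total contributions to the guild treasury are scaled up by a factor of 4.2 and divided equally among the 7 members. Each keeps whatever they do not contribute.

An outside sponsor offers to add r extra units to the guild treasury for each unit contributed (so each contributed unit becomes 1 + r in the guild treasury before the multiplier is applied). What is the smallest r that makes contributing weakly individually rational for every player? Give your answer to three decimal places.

0.667

With matching at rate r, one contributed unit becomes (1 + r) in the guild treasury and returns 4.2 × (1 + r) / 7 to the contributor.
Setting this equal to 1: 1 + r = 7/4.2 = 1.6667.
So the minimum matching rate is r = 1.6667 − 1 = 0.667.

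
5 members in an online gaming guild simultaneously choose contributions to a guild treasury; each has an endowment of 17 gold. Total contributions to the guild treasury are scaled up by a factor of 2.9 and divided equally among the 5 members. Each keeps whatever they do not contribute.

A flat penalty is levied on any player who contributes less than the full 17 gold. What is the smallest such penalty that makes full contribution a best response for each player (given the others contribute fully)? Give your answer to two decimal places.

Given the others contribute fully, the best deviation is to contribute 0 (any partial contribution still incurs the fine and gives up units whose private return 0.5800 is below 1).
Deviating from 17 to 0 saves 17 gold but forfeits the deviator's share of the drop in the guild treasury: 2.9/5 × 17 = 9.86.
So the deviation gain is 17 − 9.86 = 7.14, and the fine must be at least 7.14 gold to wipe it out.

7.14 gold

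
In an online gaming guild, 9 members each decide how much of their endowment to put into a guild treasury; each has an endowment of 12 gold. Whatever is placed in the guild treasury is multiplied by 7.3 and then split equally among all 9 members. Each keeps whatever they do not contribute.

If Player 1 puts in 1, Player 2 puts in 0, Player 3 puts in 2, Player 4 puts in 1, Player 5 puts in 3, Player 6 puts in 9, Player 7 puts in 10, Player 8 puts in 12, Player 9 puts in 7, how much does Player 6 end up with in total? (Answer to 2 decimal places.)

39.50 gold

Total contributed: 1 + 0 + 2 + 1 + 3 + 9 + 10 + 12 + 7 = 45.
Each receives 7.3 × 45 / 9 = 36.50 from the guild treasury.
Player 6 keeps 12 − 9 = 3, so Player 6's payoff is 3 + 36.50 = 39.50.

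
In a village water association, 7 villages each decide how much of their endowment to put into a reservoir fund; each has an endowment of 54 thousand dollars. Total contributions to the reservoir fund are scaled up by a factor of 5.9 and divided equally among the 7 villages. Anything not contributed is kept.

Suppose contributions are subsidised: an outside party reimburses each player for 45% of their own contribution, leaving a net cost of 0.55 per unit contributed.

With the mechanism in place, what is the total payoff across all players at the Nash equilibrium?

The effective private return per unit is now (5.9/7) / 0.55 = 1.5325 > 1, so every player's dominant strategy flips to full contribution.
So the Nash equilibrium is full contribution by all 7; the group earns 7 × (54 × 0.45 + 5.9 × 54) = 2400.30.

2400.30 thousand dollars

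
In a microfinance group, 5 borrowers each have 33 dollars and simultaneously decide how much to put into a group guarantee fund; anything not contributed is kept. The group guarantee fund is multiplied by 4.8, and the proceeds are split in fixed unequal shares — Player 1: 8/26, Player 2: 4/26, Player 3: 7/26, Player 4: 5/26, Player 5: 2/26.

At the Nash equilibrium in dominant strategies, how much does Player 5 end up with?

57.37 dollars

Player j's private return per contributed unit is 4.8 × (j's share). Contributing is weakly dominant for j when that share is at least 1/4.8 = 0.2083, and contributing 0 is dominant otherwise.
The shares above 0.2083 belong to Player 1 and Player 3, contributing 33 each; the remaining 3 contribute 0. Total contributed: 66.
Player 5 keeps 33 and receives 4.8 × 66 × 2/26 = 24.37 from the group guarantee fund, for a payoff of 57.37.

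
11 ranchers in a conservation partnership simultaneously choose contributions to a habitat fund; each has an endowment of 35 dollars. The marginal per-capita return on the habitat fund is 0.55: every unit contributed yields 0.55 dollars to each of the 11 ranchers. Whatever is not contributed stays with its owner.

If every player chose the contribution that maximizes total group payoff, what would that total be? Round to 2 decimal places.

Each contributed unit returns 6.050 to the group as a whole (0.55 to each of 11 players), which exceeds 1, so the social optimum is full contribution: group total = 6.050 × 385 = 2329.25.

2329.25 dollars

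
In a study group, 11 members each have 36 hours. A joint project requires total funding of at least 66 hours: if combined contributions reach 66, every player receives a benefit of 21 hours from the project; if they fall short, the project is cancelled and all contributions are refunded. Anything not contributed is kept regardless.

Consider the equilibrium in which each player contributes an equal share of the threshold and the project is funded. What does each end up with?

51 hours

Equal share of the threshold: 66/11 = 6.
At this profile no one gains by cutting their contribution: any cut drops the total below 66, the project is cancelled, contributions are refunded, and the deviator ends with 36, which is less than 36 − 6 + 21 = 51. Contributing more than 6 just wastes the excess. So contributing exactly 6 is a best response.
Each player's payoff: 36 − 6 + 21 = 51.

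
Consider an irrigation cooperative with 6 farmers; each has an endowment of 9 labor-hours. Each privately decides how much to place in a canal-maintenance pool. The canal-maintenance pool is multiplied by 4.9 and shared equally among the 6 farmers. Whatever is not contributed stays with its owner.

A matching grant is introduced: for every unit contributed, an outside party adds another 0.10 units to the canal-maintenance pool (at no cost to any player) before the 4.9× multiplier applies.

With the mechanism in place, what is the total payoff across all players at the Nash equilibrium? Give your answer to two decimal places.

Even with the mechanism, each unit contributed returns only 4.9 × 1.10 / 6 = 0.8983 per unit of net cost, so contributing nothing is still dominant.
At the Nash equilibrium no one contributes; group total payoff = 6 × 9 = 54.

54.00 labor-hours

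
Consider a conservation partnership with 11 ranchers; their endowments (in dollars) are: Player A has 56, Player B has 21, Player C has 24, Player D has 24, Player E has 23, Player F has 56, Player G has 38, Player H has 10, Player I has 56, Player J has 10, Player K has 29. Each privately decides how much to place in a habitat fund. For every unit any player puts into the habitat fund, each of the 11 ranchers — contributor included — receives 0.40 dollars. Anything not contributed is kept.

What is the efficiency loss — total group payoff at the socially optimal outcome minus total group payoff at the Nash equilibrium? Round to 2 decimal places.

The private return per contributed unit is 0.40 < 1 for everyone, so the Nash equilibrium is zero contribution and the group total is Σ E_j = 56 + 21 + 24 + 24 + 23 + 56 + 38 + 10 + 56 + 10 + 29 = 347.
Each contributed unit returns 4.400 to the group, so the social optimum is full contribution by everyone: group total = 4.400 × 347 = 1526.80.
Efficiency loss = (4.400 − 1) × 347 = 1179.80.

1179.80 dollars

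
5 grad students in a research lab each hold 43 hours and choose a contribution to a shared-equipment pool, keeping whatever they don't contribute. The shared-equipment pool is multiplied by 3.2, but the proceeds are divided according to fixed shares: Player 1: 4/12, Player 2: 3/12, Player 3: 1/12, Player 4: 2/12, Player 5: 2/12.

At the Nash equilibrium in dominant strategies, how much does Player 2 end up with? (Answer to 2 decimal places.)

A player with share s gets back 3.2·s per unit contributed, so full contribution is dominant for anyone with s > 1/3.2 = 0.3125 and zero contribution is dominant for anyone below.
The only share above 0.3125 is Player 1's 4/12, contributing 43; the remaining 4 contribute 0. Total contributed: 43.
Player 2 keeps 43 and receives 3.2 × 43 × 3/12 = 34.40 from the shared-equipment pool, for a payoff of 77.40.

77.40 hours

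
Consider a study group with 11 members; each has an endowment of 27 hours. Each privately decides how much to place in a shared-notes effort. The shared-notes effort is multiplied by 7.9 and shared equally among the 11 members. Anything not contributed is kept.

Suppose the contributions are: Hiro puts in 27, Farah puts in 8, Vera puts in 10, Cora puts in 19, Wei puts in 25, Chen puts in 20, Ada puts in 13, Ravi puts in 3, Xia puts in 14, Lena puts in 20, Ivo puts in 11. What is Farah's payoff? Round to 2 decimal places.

141.09 hours

Total contributed: 27 + 8 + 10 + 19 + 25 + 20 + 13 + 3 + 14 + 20 + 11 = 170.
Each receives 7.9 × 170 / 11 = 122.09 from the shared-notes effort.
Farah keeps 27 − 8 = 19, so Farah's payoff is 19 + 122.09 = 141.09.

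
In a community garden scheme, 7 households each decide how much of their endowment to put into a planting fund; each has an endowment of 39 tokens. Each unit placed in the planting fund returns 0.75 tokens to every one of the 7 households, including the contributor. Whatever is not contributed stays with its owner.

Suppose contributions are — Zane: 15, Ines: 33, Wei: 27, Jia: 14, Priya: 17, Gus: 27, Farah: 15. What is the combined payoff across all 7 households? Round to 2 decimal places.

Total contributed: 15 + 33 + 27 + 14 + 17 + 27 + 15 = 148; total kept: 7 × 39 − 148 = 125.
The planting fund pays out 0.75 × 7 × 148 = 777.00 in aggregate.
Group total = 125 + 777.00 = 902.00.

902.00 tokens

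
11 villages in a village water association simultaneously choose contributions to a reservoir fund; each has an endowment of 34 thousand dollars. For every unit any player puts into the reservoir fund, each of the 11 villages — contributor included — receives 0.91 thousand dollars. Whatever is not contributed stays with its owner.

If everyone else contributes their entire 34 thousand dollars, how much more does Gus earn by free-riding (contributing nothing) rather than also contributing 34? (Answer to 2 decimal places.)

3.06 thousand dollars

Switching from a contribution of 34 to 0 lets Gus keep an extra 34 thousand dollars, but lowers the reservoir fund by 34, which costs Gus their own share of that drop: 0.91 × 34 = 30.94.
Net gain = 34 − 30.94 = 3.06. The private return per contributed unit (0.91) is below 1, so free-riding is indeed the best response regardless of what the others do.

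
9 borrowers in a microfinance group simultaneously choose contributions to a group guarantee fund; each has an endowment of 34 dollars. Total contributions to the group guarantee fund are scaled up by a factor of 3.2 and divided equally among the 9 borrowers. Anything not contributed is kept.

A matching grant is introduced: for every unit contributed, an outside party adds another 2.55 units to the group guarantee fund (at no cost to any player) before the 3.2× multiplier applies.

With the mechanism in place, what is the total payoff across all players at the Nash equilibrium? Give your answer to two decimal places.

3476.16 dollars

With the mechanism, a contributed unit returns 3.2 × 3.55 / 9 = 1.2622 per unit of net cost to the contributor — now above 1 — so contributing fully is weakly dominant for every player.
So the Nash equilibrium is full contribution by all 9; the group earns 3.2 × 3.55 × 306 = 3476.16.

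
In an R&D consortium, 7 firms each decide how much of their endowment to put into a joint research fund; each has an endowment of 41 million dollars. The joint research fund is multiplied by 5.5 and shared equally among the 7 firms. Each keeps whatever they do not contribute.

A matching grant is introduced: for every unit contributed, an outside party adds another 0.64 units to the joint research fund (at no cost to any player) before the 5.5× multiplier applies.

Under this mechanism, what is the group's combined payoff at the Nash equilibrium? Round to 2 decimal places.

The effective private return per unit is now 5.5 × 1.64 / 7 = 1.2886 > 1, so every player's dominant strategy flips to full contribution.
So the Nash equilibrium is full contribution by all 7; the group earns 5.5 × 1.64 × 287 = 2588.74.

2588.74 million dollars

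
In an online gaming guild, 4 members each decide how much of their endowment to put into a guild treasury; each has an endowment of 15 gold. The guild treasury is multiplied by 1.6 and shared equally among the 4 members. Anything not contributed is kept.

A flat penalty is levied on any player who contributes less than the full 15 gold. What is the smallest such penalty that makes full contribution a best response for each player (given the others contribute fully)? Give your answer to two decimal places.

9.00 gold

Given the others contribute fully, the best deviation is to contribute 0 (any partial contribution still incurs the fine and gives up units whose private return 0.4000 is below 1).
Deviating from 15 to 0 saves 15 gold but forfeits the deviator's share of the drop in the guild treasury: 1.6/4 × 15 = 6.00.
So the deviation gain is 15 − 6.00 = 9.00, and the fine must be at least 9.00 gold to wipe it out.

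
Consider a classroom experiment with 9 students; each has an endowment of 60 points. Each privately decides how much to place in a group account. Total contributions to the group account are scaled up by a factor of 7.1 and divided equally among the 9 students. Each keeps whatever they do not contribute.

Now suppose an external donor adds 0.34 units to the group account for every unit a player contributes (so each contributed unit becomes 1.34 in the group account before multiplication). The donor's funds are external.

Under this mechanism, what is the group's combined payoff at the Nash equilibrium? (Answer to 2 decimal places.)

5137.56 points

Under the mechanism each unit contributed yields 7.1 × 1.34 / 9 = 1.0571 back to its contributor per unit of net cost, which exceeds 1, making full contribution the dominant choice for everyone.
At the Nash equilibrium everyone contributes 60. Group total payoff = 7.1 × 1.34 × 540 = 5137.56.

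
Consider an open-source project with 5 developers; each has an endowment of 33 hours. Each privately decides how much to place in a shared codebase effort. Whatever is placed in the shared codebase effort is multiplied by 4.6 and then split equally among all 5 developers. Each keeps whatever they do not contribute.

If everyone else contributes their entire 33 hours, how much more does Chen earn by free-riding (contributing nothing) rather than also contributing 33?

Switching from a contribution of 33 to 0 lets Chen keep an extra 33 hours, but lowers the shared codebase effort by 33, which costs Chen their own share of that drop: 4.6/5 × 33 = 30.36.
Net gain = 33 − 30.36 = 2.64. The private return per contributed unit (0.9200) is below 1, so free-riding is indeed the best response regardless of what the others do.

2.64 hours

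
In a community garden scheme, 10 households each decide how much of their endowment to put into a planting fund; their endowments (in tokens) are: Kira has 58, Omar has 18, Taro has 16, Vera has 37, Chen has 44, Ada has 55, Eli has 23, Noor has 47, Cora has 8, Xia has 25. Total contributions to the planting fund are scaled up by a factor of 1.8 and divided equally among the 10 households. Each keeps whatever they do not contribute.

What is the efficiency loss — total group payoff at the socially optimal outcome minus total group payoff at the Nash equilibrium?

The private return per contributed unit is 1.8/10 = 0.1800 < 1 for every player regardless of endowment, so the Nash equilibrium is zero contribution and the group total is Σ E_j = 58 + 18 + 16 + 37 + 44 + 55 + 23 + 47 + 8 + 25 = 331.
Each contributed unit returns 1.800 to the group, so the social optimum is full contribution by everyone: group total = 1.800 × 331 = 595.80.
Efficiency loss = (1.800 − 1) × 331 = 264.80.

264.80 tokens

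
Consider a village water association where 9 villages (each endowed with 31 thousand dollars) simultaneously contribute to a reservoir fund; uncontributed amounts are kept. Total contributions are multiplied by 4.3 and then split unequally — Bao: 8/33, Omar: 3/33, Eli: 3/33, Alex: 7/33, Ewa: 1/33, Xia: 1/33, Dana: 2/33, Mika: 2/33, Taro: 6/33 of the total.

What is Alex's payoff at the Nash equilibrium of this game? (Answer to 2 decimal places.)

59.28 thousand dollars

A player with share s gets back 4.3·s per unit contributed, so full contribution is dominant for anyone with s > 1/4.3 = 0.2326 and zero contribution is dominant for anyone below.
Bao alone (share 8/33) is above the threshold, contributing 31; the remaining 8 contribute 0. Total contributed: 31.
Alex keeps 31 and receives 4.3 × 31 × 7/33 = 28.28 from the reservoir fund, for a payoff of 59.28.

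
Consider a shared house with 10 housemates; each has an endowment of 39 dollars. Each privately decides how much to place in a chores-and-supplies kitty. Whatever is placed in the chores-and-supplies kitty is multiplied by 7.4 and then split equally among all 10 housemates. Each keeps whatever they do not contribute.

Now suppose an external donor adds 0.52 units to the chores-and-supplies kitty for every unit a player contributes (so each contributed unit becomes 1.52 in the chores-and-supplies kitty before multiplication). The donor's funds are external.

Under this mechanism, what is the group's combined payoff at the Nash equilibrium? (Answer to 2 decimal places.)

4386.72 dollars

With the mechanism, a contributed unit returns 7.4 × 1.52 / 10 = 1.1248 per unit of net cost to the contributor — now above 1 — so contributing fully is weakly dominant for every player.
So the Nash equilibrium is full contribution by all 10; the group earns 7.4 × 1.52 × 390 = 4386.72.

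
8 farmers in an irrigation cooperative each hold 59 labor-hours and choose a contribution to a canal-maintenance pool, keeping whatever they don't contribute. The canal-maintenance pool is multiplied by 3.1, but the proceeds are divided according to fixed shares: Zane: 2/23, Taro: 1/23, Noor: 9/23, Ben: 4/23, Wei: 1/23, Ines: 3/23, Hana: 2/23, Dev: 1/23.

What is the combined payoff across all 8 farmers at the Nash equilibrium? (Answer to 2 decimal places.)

595.90 labor-hours

Player j's private return per contributed unit is 3.1 × (j's share). Contributing is weakly dominant for j when that share is at least 1/3.1 = 0.3226, and contributing 0 is dominant otherwise.
Only Noor (9/23) clears that bar, contributing 59; the remaining 7 contribute 0. Total contributed: 59.
The canal-maintenance pool pays out 3.1 × 59 = 182.90 in total (split across the unequal shares, but the aggregate is all that matters for the group sum).
The 7 free-riders keep 59 each, adding 413. Group total = 413 + 182.90 = 595.90.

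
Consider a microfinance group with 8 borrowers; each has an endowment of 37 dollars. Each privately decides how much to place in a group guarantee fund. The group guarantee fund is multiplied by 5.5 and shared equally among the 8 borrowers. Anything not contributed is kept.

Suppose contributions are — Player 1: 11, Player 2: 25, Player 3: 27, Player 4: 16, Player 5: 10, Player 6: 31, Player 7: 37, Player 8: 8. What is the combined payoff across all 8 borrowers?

1038.50 dollars

Total contributed: 11 + 25 + 27 + 16 + 10 + 31 + 37 + 8 = 165; total kept: 8 × 37 − 165 = 131.
The group guarantee fund pays out 5.5 × 165 = 907.50 in aggregate.
Group total = 131 + 907.50 = 1038.50.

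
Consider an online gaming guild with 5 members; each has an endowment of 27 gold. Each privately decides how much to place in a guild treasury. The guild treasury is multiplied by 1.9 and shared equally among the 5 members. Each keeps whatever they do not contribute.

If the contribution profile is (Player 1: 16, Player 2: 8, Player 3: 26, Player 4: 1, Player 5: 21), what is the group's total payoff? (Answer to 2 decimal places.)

199.80 gold

Total contributed: 16 + 8 + 26 + 1 + 21 = 72; total kept: 5 × 27 − 72 = 63.
The guild treasury pays out 1.9 × 72 = 136.80 in aggregate.
Group total = 63 + 136.80 = 199.80.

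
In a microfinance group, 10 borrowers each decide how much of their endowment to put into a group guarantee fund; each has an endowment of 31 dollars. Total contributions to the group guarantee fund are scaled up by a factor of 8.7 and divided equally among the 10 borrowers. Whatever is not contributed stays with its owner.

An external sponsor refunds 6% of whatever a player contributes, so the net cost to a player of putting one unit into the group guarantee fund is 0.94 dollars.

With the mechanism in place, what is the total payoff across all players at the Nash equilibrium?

With the mechanism, a contributed unit returns (8.7/10) / 0.94 = 0.9255 per unit of net cost — still below 1 — so contributing 0 remains dominant for every player.
Everyone keeps their endowment and the group total is 10 × 31 = 310.

310.00 dollars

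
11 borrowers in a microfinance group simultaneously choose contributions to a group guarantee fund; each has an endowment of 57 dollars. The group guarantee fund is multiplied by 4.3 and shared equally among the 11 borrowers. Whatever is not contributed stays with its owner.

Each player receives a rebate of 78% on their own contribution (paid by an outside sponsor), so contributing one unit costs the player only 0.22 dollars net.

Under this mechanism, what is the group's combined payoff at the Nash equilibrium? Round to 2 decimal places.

Under the mechanism each unit contributed yields (4.3/11) / 0.22 = 1.7769 back to its contributor per unit of net cost, which exceeds 1, making full contribution the dominant choice for everyone.
So the Nash equilibrium is full contribution by all 11; the group earns 11 × (57 × 0.78 + 4.3 × 57) = 3185.16.

3185.16 dollars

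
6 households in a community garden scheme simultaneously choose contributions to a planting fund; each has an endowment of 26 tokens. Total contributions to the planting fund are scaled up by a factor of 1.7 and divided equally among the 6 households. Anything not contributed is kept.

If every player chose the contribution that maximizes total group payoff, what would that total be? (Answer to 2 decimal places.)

Each contributed unit returns 1.700 to the group as a whole (0.2833 to each of 6 players), which exceeds 1, so the social optimum is full contribution: group total = 1.700 × 156 = 265.20.

265.20 tokens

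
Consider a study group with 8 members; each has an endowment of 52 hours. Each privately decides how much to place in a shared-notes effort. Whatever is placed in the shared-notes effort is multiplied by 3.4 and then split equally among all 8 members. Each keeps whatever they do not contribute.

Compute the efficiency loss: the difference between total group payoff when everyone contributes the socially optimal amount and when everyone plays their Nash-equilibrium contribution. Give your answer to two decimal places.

998.40 hours

Each contributed unit returns 3.4/8 = 0.4250 to its contributor — below 1 — so contributing 0 is dominant for every player. At the Nash equilibrium everyone keeps their 52, and the group total is 8 × 52 = 416.
Each contributed unit returns 3.400 to the group as a whole (0.4250 to each of 8 players), which exceeds 1, so the social optimum is full contribution: group total = 3.400 × 416 = 1414.40.
Efficiency loss = 1414.40 − 416 = 998.40.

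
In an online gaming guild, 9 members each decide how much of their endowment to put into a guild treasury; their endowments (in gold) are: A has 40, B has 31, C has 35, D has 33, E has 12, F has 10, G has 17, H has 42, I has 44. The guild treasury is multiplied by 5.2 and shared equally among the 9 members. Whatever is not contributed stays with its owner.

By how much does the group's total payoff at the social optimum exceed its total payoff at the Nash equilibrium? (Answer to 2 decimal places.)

The private return per contributed unit is 5.2/9 = 0.5778 < 1 for every player regardless of endowment, so the Nash equilibrium is zero contribution and the group total is Σ E_j = 40 + 31 + 35 + 33 + 12 + 10 + 17 + 42 + 44 = 264.
Each contributed unit returns 5.200 to the group, so the social optimum is full contribution by everyone: group total = 5.200 × 264 = 1372.80.
Efficiency loss = (5.200 − 1) × 264 = 1108.80.

1108.80 gold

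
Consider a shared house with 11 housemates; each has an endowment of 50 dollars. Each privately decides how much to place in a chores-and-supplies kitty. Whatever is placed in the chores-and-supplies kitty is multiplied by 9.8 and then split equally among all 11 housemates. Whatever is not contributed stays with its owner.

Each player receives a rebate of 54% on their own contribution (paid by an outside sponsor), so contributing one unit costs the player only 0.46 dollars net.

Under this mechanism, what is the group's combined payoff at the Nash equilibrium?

Under the mechanism each unit contributed yields (9.8/11) / 0.46 = 1.9368 back to its contributor per unit of net cost, which exceeds 1, making full contribution the dominant choice for everyone.
At the Nash equilibrium everyone contributes 50. Group total payoff = 11 × (50 × 0.54 + 9.8 × 50) = 5687.00.

5687.00 dollars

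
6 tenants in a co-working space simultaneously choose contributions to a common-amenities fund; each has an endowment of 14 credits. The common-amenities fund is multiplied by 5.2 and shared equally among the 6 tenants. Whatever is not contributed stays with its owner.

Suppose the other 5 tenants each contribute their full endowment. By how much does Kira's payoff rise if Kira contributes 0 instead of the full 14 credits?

Switching from a contribution of 14 to 0 lets Kira keep an extra 14 credits, but lowers the common-amenities fund by 14, which costs Kira their own share of that drop: 5.2/6 × 14 = 12.13.
Net gain = 14 − 12.13 = 1.87. The private return per contributed unit (0.8667) is below 1, so free-riding is indeed the best response regardless of what the others do.

1.87 credits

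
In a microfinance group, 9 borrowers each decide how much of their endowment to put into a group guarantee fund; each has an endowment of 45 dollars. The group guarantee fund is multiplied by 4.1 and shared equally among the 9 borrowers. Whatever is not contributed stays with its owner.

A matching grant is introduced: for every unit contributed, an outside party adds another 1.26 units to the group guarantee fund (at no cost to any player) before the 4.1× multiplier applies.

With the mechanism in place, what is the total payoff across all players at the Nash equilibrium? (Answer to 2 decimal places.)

With the mechanism, a contributed unit returns 4.1 × 2.26 / 9 = 1.0296 per unit of net cost to the contributor — now above 1 — so contributing fully is weakly dominant for every player.
So the Nash equilibrium is full contribution by all 9; the group earns 4.1 × 2.26 × 405 = 3752.73.

3752.73 dollars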